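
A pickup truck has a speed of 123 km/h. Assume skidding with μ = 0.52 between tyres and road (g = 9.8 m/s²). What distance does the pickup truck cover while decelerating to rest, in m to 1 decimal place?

123 km/h ÷ 3.6 = 34.1667 m/s.
a = μg = 0.52 × 9.8 = 5.096 m/s².
Braking distance = v²/(2a) = 34.1667² / (2 × 5.096) = 1167.363 / 10.192 = 114.537 m.

Braking distance ≈ 114.5 m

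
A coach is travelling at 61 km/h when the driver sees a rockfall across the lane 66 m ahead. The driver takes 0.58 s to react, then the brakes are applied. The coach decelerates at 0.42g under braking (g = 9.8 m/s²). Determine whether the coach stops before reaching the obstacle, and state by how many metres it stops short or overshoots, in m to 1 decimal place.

61 km/h ÷ 3.6 = 16.9444 m/s.
a = 0.42 × 9.8 = 4.116 m/s².
Reaction distance = 16.9444 × 0.58 = 9.828 m.
Braking distance = v²/(2a) = 287.113 / 8.232 = 34.878 m.
Total stopping distance = 9.828 + 34.878 = 44.706 m, vs 66 m available — it stops with 66 − 44.706 = 21.294 m to spare.

Yes — it stops 21.3 m short of the obstacle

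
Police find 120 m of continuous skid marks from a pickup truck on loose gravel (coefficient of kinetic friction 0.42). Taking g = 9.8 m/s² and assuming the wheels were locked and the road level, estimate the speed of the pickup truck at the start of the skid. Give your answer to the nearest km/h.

Initial speed ≈ 113 km/h

Deceleration a = μg = 0.42 × 9.8 = 4.116 m/s².
v = √(2a·d) = √(2 × 4.116 × 120) = √987.840 = 31.4299 m/s.
= 31.4299 × 3.6 = 113.148 km/h.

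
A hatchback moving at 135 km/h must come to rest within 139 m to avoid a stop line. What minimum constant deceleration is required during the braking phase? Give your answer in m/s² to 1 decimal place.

135 km/h ÷ 3.6 = 37.5000 m/s.
v² = 2a·d ⇒ a = v²/(2d) = 37.5000² / (2 × 139.000) = 1406.250 / 278.000 = 5.0585 m/s².

Required deceleration ≈ 5.1 m/s²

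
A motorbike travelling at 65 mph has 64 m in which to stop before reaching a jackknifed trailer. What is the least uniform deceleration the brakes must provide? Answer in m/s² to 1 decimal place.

Required deceleration ≈ 6.6 m/s²

65 mph × 0.44704 = 29.0576 m/s.
v² = 2a·d ⇒ a = v²/(2d) = 29.0576² / (2 × 64.000) = 844.344 / 128.000 = 6.5964 m/s².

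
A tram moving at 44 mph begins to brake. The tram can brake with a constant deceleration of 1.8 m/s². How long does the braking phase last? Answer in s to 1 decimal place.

Braking time ≈ 10.9 s

44 mph × 0.44704 = 19.6698 m/s.
Braking time = v/a = 19.6698 / 1.800 = 10.928 s.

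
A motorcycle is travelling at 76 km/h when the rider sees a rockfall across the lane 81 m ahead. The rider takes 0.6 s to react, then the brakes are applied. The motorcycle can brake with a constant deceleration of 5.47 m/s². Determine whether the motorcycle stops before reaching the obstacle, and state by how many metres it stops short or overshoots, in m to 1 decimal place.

76 km/h ÷ 3.6 = 21.1111 m/s.
Reaction distance = 21.1111 × 0.6 = 12.667 m.
Braking distance = v²/(2a) = 445.679 / 10.940 = 40.738 m.
Total stopping distance = 12.667 + 40.738 = 53.405 m, vs 81 m available — it stops with 81 − 53.405 = 27.595 m to spare.

Yes — it stops 27.6 m short of the obstacle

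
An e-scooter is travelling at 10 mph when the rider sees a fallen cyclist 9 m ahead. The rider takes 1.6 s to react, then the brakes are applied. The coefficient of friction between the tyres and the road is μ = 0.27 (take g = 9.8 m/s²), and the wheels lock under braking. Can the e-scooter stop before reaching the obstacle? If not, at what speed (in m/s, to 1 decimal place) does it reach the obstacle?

10 mph × 0.44704 = 4.4704 m/s.
a = μg = 0.27 × 9.8 = 2.646 m/s².
Reaction distance = 4.4704 × 1.6 = 7.153 m.
Braking distance needed to stop: v²/(2a) = 19.984 / 5.292 = 3.776 m, so total needed = 7.153 + 3.776 = 10.929 m > 9 m — it cannot stop.
Distance remaining when braking begins: 9 − 7.153 = 1.847 m.
v² = v₀² − 2a·d = 19.984 − 2 × 2.646 × 1.847 = 10.210 m²/s².
v = √10.210 = 3.195 m/s.

No — it strikes the obstacle at 3.2 m/s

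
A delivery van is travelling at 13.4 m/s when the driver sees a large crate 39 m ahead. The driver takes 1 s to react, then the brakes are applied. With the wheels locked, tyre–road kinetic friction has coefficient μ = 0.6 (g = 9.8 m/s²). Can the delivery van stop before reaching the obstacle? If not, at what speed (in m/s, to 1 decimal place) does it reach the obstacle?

Yes — it stops about 10.3 m short of the obstacle, so it never reaches it

a = μg = 0.6 × 9.8 = 5.880 m/s².
Reaction distance = 13.4000 × 1 = 13.400 m.
Braking distance = v²/(2a) = 179.560 / 11.760 = 15.269 m.
Total stopping distance = 13.400 + 15.269 = 28.669 m, vs 39 m available — it stops with 39 − 28.669 = 10.331 m to spare.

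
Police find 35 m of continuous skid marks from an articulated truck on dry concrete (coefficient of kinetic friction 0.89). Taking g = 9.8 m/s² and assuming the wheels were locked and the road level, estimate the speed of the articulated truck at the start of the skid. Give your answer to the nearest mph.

Initial speed ≈ 55 mph

Deceleration a = μg = 0.89 × 9.8 = 8.722 m/s².
v = √(2a·d) = √(2 × 8.722 × 35) = √610.540 = 24.7091 m/s.
= 24.7091 ÷ 0.44704 = 55.273 mph.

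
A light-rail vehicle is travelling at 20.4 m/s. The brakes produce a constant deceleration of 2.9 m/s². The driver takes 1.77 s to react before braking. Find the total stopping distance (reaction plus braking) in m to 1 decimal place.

Total stopping distance ≈ 107.9 m

Reaction distance = v·t_r = 20.4000 × 1.77 = 36.108 m.
Braking distance = v²/(2a) = 20.4000² / (2 × 2.900) = 416.160 / 5.800 = 71.752 m.
Total = 36.108 + 71.752 = 107.860 m.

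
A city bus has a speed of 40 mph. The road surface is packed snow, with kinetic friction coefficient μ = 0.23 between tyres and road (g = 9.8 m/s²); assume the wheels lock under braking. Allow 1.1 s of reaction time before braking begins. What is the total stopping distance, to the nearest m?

Total stopping distance ≈ 91 m

40 mph × 0.44704 = 17.8816 m/s.
a = μg = 0.23 × 9.8 = 2.254 m/s².
Reaction distance = v·t_r = 17.8816 × 1.1 = 19.670 m.
Braking distance = v²/(2a) = 17.8816² / (2 × 2.254) = 319.752 / 4.508 = 70.930 m.
Total = 19.670 + 70.930 = 90.600 m.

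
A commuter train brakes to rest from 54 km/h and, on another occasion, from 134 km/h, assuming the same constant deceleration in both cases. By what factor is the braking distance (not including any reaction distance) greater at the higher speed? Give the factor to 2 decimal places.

Braking distance d = v²/(2a), so with a fixed, d ∝ v².
Factor = (134/54)² = 2.4815² = 6.1578.

Factor ≈ 6.16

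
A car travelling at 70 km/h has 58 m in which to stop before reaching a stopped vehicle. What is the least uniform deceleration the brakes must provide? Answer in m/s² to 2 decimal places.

Required deceleration ≈ 3.26 m/s²

70 km/h ÷ 3.6 = 19.4444 m/s.
v² = 2a·d ⇒ a = v²/(2d) = 19.4444² / (2 × 58.000) = 378.085 / 116.000 = 3.2594 m/s².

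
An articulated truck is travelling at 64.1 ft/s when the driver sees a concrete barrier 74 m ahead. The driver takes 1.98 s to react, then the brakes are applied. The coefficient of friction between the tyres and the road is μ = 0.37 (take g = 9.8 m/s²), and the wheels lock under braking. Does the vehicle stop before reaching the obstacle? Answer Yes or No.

64.1 ft/s × 0.3048 = 19.5377 m/s.
a = μg = 0.37 × 9.8 = 3.626 m/s².
Reaction distance = 19.5377 × 1.98 = 38.685 m.
Braking distance = v²/(2a) = 381.722 / 7.252 = 52.637 m.
Total stopping distance = 38.685 + 52.637 = 91.322 m, vs 74 m available — it cannot stop in time and overshoots by 91.322 − 74 = 17.322 m.

No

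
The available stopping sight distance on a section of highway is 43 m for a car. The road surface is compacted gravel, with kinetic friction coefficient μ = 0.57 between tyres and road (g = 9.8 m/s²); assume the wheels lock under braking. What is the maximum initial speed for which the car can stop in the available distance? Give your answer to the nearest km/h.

a = μg = 0.57 × 9.8 = 5.586 m/s².
v²/(2a) = d ⇒ v = √(2 × 5.586 × 43) = √480.40 = 21.9180 m/s.
21.9180 m/s × 3.6 = 78.905 km/h.

Maximum speed ≈ 79 km/h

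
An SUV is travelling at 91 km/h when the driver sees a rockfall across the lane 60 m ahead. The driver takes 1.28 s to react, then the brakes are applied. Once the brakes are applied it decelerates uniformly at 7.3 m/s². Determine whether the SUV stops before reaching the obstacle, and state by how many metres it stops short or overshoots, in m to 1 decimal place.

No — it overshoots by 16.1 m

91 km/h ÷ 3.6 = 25.2778 m/s.
Reaction distance = 25.2778 × 1.28 = 32.356 m.
Braking distance = v²/(2a) = 638.967 / 14.600 = 43.765 m.
Total stopping distance = 32.356 + 43.765 = 76.121 m, vs 60 m available — it cannot stop in time and overshoots by 76.121 − 60 = 16.121 m.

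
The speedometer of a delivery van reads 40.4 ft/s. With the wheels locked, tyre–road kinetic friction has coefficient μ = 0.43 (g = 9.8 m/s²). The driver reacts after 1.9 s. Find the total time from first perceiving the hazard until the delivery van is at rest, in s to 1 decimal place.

Total time ≈ 4.8 s

40.4 ft/s × 0.3048 = 12.3139 m/s.
a = μg = 0.43 × 9.8 = 4.214 m/s².
Braking time = v/a = 12.3139 / 4.214 = 2.922 s.
Total = 1.9 + 2.922 = 4.822 s.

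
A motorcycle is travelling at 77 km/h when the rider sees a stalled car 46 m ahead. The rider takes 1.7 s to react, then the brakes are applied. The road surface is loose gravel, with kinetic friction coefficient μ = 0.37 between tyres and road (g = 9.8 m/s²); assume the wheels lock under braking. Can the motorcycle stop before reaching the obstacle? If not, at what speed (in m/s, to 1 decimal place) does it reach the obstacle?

No — it strikes the obstacle at 19.7 m/s

77 km/h ÷ 3.6 = 21.3889 m/s.
a = μg = 0.37 × 9.8 = 3.626 m/s².
Reaction distance = 21.3889 × 1.7 = 36.361 m.
Braking distance needed to stop: v²/(2a) = 457.485 / 7.252 = 63.084 m, so total needed = 36.361 + 63.084 = 99.445 m > 46 m — it cannot stop.
Distance remaining when braking begins: 46 − 36.361 = 9.639 m.
v² = v₀² − 2a·d = 457.485 − 2 × 3.626 × 9.639 = 387.583 m²/s².
v = √387.583 = 19.687 m/s.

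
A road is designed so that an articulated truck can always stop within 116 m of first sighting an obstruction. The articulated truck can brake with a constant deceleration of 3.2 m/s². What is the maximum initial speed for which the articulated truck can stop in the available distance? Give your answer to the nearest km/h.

Maximum speed ≈ 98 km/h

v²/(2a) = d ⇒ v = √(2 × 3.200 × 116) = √742.40 = 27.2470 m/s.
27.2470 m/s × 3.6 = 98.089 km/h.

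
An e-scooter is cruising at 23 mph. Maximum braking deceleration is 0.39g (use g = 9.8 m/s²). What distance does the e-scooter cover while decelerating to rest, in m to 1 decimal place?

23 mph × 0.44704 = 10.2819 m/s.
a = 0.39 × 9.8 = 3.822 m/s².
Braking distance = v²/(2a) = 10.2819² / (2 × 3.822) = 105.717 / 7.644 = 13.830 m.

Braking distance ≈ 13.8 m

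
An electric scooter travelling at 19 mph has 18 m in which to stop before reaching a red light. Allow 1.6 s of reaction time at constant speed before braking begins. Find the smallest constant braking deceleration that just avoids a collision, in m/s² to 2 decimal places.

Required deceleration ≈ 8.18 m/s²

19 mph × 0.44704 = 8.4938 m/s.
Distance covered during reaction = 8.4938 × 1.6 = 13.590 m.
Distance available for braking: 18 − 13.590 = 4.410 m.
v² = 2a·d ⇒ a = v²/(2d) = 8.4938² / (2 × 4.410) = 72.145 / 8.820 = 8.1797 m/s².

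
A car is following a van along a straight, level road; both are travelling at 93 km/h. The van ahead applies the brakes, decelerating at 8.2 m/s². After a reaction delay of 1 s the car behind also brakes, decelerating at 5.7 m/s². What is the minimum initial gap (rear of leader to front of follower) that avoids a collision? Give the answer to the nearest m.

93 km/h ÷ 3.6 = 25.8333 m/s.
Leader travels v²/(2a_L) = 667.359 / 16.400 = 40.693 m before stopping.
Follower covers v·t_r = 25.8333 × 1 = 25.833 m while reacting, then v²/(2a_F) = 667.359 / 11.400 = 58.540 m while braking, for a total of 25.833 + 58.540 = 84.373 m.
Since a_F ≤ a_L and the follower starts braking later, the follower is never slower than the leader, so the closest approach is when both have stopped.
Minimum gap = 84.373 − 40.693 = 43.680 m.

Minimum gap ≈ 44 m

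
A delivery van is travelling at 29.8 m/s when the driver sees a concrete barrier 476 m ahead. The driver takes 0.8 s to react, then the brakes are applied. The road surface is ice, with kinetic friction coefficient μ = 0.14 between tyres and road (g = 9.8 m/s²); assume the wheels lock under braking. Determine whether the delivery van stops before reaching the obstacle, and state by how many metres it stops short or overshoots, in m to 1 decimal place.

Yes — it stops 128.5 m short of the obstacle

a = μg = 0.14 × 9.8 = 1.372 m/s².
Reaction distance = 29.8000 × 0.8 = 23.840 m.
Braking distance = v²/(2a) = 888.040 / 2.744 = 323.630 m.
Total stopping distance = 23.840 + 323.630 = 347.470 m, vs 476 m available — it stops with 476 − 347.470 = 128.530 m to spare.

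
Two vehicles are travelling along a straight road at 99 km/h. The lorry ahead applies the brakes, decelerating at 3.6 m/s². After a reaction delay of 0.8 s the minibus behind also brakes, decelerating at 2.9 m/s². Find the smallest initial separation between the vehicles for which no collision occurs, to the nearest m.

Minimum gap ≈ 47 m

99 km/h ÷ 3.6 = 27.5000 m/s.
Leader travels v²/(2a_L) = 756.250 / 7.200 = 105.035 m before stopping.
Follower covers v·t_r = 27.5000 × 0.8 = 22.000 m while reacting, then v²/(2a_F) = 756.250 / 5.800 = 130.388 m while braking, for a total of 22.000 + 130.388 = 152.388 m.
Since a_F ≤ a_L and the follower starts braking later, the follower is never slower than the leader, so the closest approach is when both have stopped.
Minimum gap = 152.388 − 105.035 = 47.353 m.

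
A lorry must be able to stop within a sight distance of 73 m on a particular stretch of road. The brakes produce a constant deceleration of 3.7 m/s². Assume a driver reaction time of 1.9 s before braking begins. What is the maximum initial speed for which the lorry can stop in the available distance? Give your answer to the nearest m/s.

Stopping distance: v·t_r + v²/(2a) = 73 with t_r = 1.9 s and a = 3.700 m/s².
So v² + 14.060 v − 540.20 = 0.
Positive root: v = −a·t_r + √((a·t_r)² + 2a·d) = −7.030 + √(49.421 + 540.20) = 17.2521 m/s.

Maximum speed ≈ 17 m/s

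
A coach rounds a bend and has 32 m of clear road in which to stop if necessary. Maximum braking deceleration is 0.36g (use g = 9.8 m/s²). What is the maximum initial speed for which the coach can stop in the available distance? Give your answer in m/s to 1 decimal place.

a = 0.36 × 9.8 = 3.528 m/s².
v²/(2a) = d ⇒ v = √(2 × 3.528 × 32) = √225.79 = 15.0263 m/s.

Maximum speed ≈ 15.0 m/s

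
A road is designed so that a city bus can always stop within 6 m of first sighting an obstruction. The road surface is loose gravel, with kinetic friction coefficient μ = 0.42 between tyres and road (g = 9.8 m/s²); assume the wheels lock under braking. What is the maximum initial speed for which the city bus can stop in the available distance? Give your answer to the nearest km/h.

Maximum speed ≈ 25 km/h

a = μg = 0.42 × 9.8 = 4.116 m/s².
v²/(2a) = d ⇒ v = √(2 × 4.116 × 6) = √49.39 = 7.0278 m/s.
7.0278 m/s × 3.6 = 25.300 km/h.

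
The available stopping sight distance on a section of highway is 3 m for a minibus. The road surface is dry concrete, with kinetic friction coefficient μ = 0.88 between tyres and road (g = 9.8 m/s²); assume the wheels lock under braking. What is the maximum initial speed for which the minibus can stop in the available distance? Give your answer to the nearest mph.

a = μg = 0.88 × 9.8 = 8.624 m/s².
v²/(2a) = d ⇒ v = √(2 × 8.624 × 3) = √51.74 = 7.1931 m/s.
7.1931 m/s ÷ 0.44704 = 16.091 mph.

Maximum speed ≈ 16 mph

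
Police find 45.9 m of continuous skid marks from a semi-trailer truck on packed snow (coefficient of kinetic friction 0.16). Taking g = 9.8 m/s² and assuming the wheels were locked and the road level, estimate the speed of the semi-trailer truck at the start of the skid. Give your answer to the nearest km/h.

Initial speed ≈ 43 km/h

Deceleration a = μg = 0.16 × 9.8 = 1.568 m/s².
v = √(2a·d) = √(2 × 1.568 × 45.9) = √143.942 = 11.9976 m/s.
= 11.9976 × 3.6 = 43.191 km/h.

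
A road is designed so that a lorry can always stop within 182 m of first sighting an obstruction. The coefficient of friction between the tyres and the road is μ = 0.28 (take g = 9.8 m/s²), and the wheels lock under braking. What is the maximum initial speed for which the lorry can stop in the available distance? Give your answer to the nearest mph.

Maximum speed ≈ 71 mph

a = μg = 0.28 × 9.8 = 2.744 m/s².
v²/(2a) = d ⇒ v = √(2 × 2.744 × 182) = √998.82 = 31.6041 m/s.
31.6041 m/s ÷ 0.44704 = 70.696 mph.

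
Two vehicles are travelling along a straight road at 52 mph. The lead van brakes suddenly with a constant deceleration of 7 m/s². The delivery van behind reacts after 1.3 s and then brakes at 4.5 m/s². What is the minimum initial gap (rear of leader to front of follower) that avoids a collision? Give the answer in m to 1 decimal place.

52 mph × 0.44704 = 23.2461 m/s.
Leader travels v²/(2a_L) = 540.381 / 14.000 = 38.599 m before stopping.
Follower covers v·t_r = 23.2461 × 1.3 = 30.220 m while reacting, then v²/(2a_F) = 540.381 / 9.000 = 60.042 m while braking, for a total of 30.220 + 60.042 = 90.262 m.
Since a_F ≤ a_L and the follower starts braking later, the follower is never slower than the leader, so the closest approach is when both have stopped.
Minimum gap = 90.262 − 38.599 = 51.663 m.

Minimum gap ≈ 51.7 m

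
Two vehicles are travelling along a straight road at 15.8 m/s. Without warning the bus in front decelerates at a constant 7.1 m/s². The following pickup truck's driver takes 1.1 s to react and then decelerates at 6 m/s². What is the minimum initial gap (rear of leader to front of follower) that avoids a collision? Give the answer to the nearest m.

Minimum gap ≈ 21 m

Leader travels v²/(2a_L) = 249.640 / 14.200 = 17.580 m before stopping.
Follower covers v·t_r = 15.8000 × 1.1 = 17.380 m while reacting, then v²/(2a_F) = 249.640 / 12.000 = 20.803 m while braking, for a total of 17.380 + 20.803 = 38.183 m.
Since a_F ≤ a_L and the follower starts braking later, the follower is never slower than the leader, so the closest approach is when both have stopped.
Minimum gap = 38.183 − 17.580 = 20.603 m.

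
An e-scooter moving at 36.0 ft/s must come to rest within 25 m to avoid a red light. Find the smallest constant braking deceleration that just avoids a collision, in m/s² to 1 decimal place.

36 ft/s × 0.3048 = 10.9728 m/s.
v² = 2a·d ⇒ a = v²/(2d) = 10.9728² / (2 × 25.000) = 120.402 / 50.000 = 2.4080 m/s².

Required deceleration ≈ 2.4 m/s²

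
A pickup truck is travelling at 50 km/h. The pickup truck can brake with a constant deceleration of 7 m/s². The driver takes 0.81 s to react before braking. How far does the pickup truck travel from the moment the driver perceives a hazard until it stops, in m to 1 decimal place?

50 km/h ÷ 3.6 = 13.8889 m/s.
Reaction distance = v·t_r = 13.8889 × 0.81 = 11.250 m.
Braking distance = v²/(2a) = 13.8889² / (2 × 7.000) = 192.902 / 14.000 = 13.779 m.
Total = 11.250 + 13.779 = 25.029 m.

Total stopping distance ≈ 25.0 m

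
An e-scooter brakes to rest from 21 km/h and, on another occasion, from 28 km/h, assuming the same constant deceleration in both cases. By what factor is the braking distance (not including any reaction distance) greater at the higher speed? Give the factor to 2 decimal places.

Braking distance d = v²/(2a), so with a fixed, d ∝ v².
Factor = (28/21)² = 1.3333² = 1.7777.

Factor ≈ 1.78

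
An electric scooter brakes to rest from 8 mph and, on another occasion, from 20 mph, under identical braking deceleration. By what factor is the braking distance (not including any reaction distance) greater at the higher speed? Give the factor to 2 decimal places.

Factor ≈ 6.25

Braking distance d = v²/(2a), so with a fixed, d ∝ v².
Factor = (20/8)² = 2.5000² = 6.2500.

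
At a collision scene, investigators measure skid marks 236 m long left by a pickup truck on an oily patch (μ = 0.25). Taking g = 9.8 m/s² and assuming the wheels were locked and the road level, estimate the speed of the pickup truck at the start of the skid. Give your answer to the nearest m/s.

Deceleration a = μg = 0.25 × 9.8 = 2.450 m/s².
v = √(2a·d) = √(2 × 2.450 × 236) = √1156.400 = 34.0059 m/s.

Initial speed ≈ 34 m/s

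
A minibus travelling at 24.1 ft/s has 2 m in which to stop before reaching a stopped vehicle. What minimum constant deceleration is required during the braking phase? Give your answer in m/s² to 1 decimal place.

Required deceleration ≈ 13.5 m/s²

24.1 ft/s × 0.3048 = 7.3457 m/s.
v² = 2a·d ⇒ a = v²/(2d) = 7.3457² / (2 × 2.000) = 53.959 / 4.000 = 13.4898 m/s².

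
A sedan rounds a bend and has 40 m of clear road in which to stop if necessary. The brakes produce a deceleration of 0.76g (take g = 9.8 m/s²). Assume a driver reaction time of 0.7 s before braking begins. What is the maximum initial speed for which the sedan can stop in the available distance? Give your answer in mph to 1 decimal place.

a = 0.76 × 9.8 = 7.448 m/s².
Stopping distance: v·t_r + v²/(2a) = 40 with t_r = 0.7 s and a = 7.448 m/s².
So v² + 10.427 v − 595.84 = 0.
Positive root: v = −a·t_r + √((a·t_r)² + 2a·d) = −5.214 + √(27.186 + 595.84) = 19.7465 m/s.
19.7465 m/s ÷ 0.44704 = 44.172 mph.

Maximum speed ≈ 44.2 mph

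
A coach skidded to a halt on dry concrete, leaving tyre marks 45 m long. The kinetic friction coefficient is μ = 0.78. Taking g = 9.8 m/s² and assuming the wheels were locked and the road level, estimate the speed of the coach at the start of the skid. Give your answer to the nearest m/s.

Initial speed ≈ 26 m/s

Deceleration a = μg = 0.78 × 9.8 = 7.644 m/s².
v = √(2a·d) = √(2 × 7.644 × 45) = √687.960 = 26.2290 m/s.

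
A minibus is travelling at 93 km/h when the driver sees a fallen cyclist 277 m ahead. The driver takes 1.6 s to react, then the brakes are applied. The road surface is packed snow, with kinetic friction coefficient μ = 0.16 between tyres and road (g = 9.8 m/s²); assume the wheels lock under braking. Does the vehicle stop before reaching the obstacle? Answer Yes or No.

Yes

93 km/h ÷ 3.6 = 25.8333 m/s.
a = μg = 0.16 × 9.8 = 1.568 m/s².
Reaction distance = 25.8333 × 1.6 = 41.333 m.
Braking distance = v²/(2a) = 667.359 / 3.136 = 212.806 m.
Total stopping distance = 41.333 + 212.806 = 254.139 m, vs 277 m available — it stops with 277 − 254.139 = 22.861 m to spare.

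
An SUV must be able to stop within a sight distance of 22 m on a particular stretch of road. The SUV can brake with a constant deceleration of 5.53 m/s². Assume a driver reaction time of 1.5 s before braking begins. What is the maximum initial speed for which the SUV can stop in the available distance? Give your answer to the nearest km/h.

Maximum speed ≈ 34 km/h

Stopping distance: v·t_r + v²/(2a) = 22 with t_r = 1.5 s and a = 5.530 m/s².
So v² + 16.590 v − 243.32 = 0.
Positive root: v = −a·t_r + √((a·t_r)² + 2a·d) = −8.295 + √(68.807 + 243.32) = 9.3721 m/s.
9.3721 m/s × 3.6 = 33.740 km/h.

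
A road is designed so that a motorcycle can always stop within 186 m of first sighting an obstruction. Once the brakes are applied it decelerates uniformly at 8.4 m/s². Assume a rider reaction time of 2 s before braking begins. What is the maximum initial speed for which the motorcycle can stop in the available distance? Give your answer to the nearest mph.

Stopping distance: v·t_r + v²/(2a) = 186 with t_r = 2 s and a = 8.400 m/s².
So v² + 33.600 v − 3124.80 = 0.
Positive root: v = −a·t_r + √((a·t_r)² + 2a·d) = −16.800 + √(282.240 + 3124.80) = 41.5699 m/s.
41.5699 m/s ÷ 0.44704 = 92.989 mph.

Maximum speed ≈ 93 mph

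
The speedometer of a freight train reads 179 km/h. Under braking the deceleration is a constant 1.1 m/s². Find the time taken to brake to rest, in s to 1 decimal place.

Braking time ≈ 45.2 s

179 km/h ÷ 3.6 = 49.7222 m/s.
Braking time = v/a = 49.7222 / 1.100 = 45.202 s.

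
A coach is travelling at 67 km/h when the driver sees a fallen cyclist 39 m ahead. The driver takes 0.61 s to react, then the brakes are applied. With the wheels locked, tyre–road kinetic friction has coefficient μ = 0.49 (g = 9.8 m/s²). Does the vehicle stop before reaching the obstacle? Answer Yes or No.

No

67 km/h ÷ 3.6 = 18.6111 m/s.
a = μg = 0.49 × 9.8 = 4.802 m/s².
Reaction distance = 18.6111 × 0.61 = 11.353 m.
Braking distance = v²/(2a) = 346.373 / 9.604 = 36.065 m.
Total stopping distance = 11.353 + 36.065 = 47.418 m, vs 39 m available — it cannot stop in time and overshoots by 47.418 − 39 = 8.418 m.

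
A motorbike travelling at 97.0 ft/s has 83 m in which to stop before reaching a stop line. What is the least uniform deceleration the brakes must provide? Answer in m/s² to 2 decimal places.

97 ft/s × 0.3048 = 29.5656 m/s.
v² = 2a·d ⇒ a = v²/(2d) = 29.5656² / (2 × 83.000) = 874.125 / 166.000 = 5.2658 m/s².

Required deceleration ≈ 5.27 m/s²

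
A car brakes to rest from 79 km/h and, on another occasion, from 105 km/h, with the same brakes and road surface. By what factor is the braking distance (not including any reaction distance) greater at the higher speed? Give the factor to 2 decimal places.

Braking distance d = v²/(2a), so with a fixed, d ∝ v².
Factor = (105/79)² = 1.3291² = 1.7665.

Factor ≈ 1.77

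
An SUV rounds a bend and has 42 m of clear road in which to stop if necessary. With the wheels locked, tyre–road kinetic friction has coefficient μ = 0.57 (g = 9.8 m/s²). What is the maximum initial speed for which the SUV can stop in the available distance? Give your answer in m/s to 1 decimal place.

a = μg = 0.57 × 9.8 = 5.586 m/s².
v²/(2a) = d ⇒ v = √(2 × 5.586 × 42) = √469.22 = 21.6615 m/s.

Maximum speed ≈ 21.7 m/s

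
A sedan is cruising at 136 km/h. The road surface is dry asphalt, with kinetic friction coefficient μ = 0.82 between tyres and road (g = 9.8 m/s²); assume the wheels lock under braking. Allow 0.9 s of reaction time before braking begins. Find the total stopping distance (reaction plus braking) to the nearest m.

Total stopping distance ≈ 123 m

136 km/h ÷ 3.6 = 37.7778 m/s.
a = μg = 0.82 × 9.8 = 8.036 m/s².
Reaction distance = v·t_r = 37.7778 × 0.9 = 34.000 m.
Braking distance = v²/(2a) = 37.7778² / (2 × 8.036) = 1427.162 / 16.072 = 88.798 m.
Total = 34.000 + 88.798 = 122.798 m.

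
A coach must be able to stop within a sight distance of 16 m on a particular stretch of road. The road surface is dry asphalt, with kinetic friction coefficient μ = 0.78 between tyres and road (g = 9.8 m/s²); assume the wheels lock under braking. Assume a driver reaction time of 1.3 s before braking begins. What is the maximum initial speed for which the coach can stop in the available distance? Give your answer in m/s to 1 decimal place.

Maximum speed ≈ 8.6 m/s

a = μg = 0.78 × 9.8 = 7.644 m/s².
Stopping distance: v·t_r + v²/(2a) = 16 with t_r = 1.3 s and a = 7.644 m/s².
So v² + 19.874 v − 244.61 = 0.
Positive root: v = −a·t_r + √((a·t_r)² + 2a·d) = −9.937 + √(98.744 + 244.61) = 8.5928 m/s.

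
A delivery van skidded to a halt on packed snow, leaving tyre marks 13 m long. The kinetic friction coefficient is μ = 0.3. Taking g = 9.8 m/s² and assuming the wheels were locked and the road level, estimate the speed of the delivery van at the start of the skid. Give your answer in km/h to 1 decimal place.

Initial speed ≈ 31.5 km/h

Deceleration a = μg = 0.3 × 9.8 = 2.940 m/s².
v = √(2a·d) = √(2 × 2.940 × 13) = √76.440 = 8.7430 m/s.
= 8.7430 × 3.6 = 31.475 km/h.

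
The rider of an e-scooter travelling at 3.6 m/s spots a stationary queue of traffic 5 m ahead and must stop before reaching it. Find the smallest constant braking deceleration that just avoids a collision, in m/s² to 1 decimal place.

v² = 2a·d ⇒ a = v²/(2d) = 3.6000² / (2 × 5.000) = 12.960 / 10.000 = 1.2960 m/s².

Required deceleration ≈ 1.3 m/s²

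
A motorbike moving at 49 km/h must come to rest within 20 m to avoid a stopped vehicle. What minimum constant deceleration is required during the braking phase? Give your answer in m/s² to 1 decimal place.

49 km/h ÷ 3.6 = 13.6111 m/s.
v² = 2a·d ⇒ a = v²/(2d) = 13.6111² / (2 × 20.000) = 185.262 / 40.000 = 4.6315 m/s².

Required deceleration ≈ 4.6 m/s²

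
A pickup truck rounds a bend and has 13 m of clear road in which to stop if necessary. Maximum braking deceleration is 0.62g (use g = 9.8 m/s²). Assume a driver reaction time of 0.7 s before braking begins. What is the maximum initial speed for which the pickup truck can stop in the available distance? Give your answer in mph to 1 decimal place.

a = 0.62 × 9.8 = 6.076 m/s².
Stopping distance: v·t_r + v²/(2a) = 13 with t_r = 0.7 s and a = 6.076 m/s².
So v² + 8.506 v − 157.98 = 0.
Positive root: v = −a·t_r + √((a·t_r)² + 2a·d) = −4.253 + √(18.088 + 157.98) = 9.0161 m/s.
9.0161 m/s ÷ 0.44704 = 20.168 mph.

Maximum speed ≈ 20.2 mph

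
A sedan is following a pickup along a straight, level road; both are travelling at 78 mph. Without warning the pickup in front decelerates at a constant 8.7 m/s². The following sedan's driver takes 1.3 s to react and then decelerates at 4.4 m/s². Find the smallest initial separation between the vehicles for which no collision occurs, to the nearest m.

Minimum gap ≈ 114 m

78 mph × 0.44704 = 34.8691 m/s.
Leader travels v²/(2a_L) = 1215.854 / 17.400 = 69.877 m before stopping.
Follower covers v·t_r = 34.8691 × 1.3 = 45.330 m while reacting, then v²/(2a_F) = 1215.854 / 8.800 = 138.165 m while braking, for a total of 45.330 + 138.165 = 183.495 m.
Since a_F ≤ a_L and the follower starts braking later, the follower is never slower than the leader, so the closest approach is when both have stopped.
Minimum gap = 183.495 − 69.877 = 113.618 m.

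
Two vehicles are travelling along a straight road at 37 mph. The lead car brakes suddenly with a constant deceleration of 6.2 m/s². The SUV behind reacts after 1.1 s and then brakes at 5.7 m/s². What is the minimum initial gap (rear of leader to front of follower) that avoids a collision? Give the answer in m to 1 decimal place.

Minimum gap ≈ 20.1 m

37 mph × 0.44704 = 16.5405 m/s.
Leader travels v²/(2a_L) = 273.588 / 12.400 = 22.064 m before stopping.
Follower covers v·t_r = 16.5405 × 1.1 = 18.195 m while reacting, then v²/(2a_F) = 273.588 / 11.400 = 23.999 m while braking, for a total of 18.195 + 23.999 = 42.194 m.
Since a_F ≤ a_L and the follower starts braking later, the follower is never slower than the leader, so the closest approach is when both have stopped.
Minimum gap = 42.194 − 22.064 = 20.130 m.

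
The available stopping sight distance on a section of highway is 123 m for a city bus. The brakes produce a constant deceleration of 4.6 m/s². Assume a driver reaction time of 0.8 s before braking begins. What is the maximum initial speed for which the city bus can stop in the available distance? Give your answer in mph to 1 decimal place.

Maximum speed ≈ 67.5 mph

Stopping distance: v·t_r + v²/(2a) = 123 with t_r = 0.8 s and a = 4.600 m/s².
So v² + 7.360 v − 1131.60 = 0.
Positive root: v = −a·t_r + √((a·t_r)² + 2a·d) = −3.680 + √(13.542 + 1131.60) = 30.1599 m/s.
30.1599 m/s ÷ 0.44704 = 67.466 mph.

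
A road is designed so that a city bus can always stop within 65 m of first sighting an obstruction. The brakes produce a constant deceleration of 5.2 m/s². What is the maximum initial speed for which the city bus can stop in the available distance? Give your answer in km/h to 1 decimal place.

Maximum speed ≈ 93.6 km/h

v²/(2a) = d ⇒ v = √(2 × 5.200 × 65) = √676.00 = 26.0000 m/s.
26.0000 m/s × 3.6 = 93.600 km/h.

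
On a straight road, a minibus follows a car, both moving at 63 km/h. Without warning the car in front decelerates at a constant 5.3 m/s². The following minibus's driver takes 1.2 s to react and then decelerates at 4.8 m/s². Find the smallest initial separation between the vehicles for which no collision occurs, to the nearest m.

Minimum gap ≈ 24 m

63 km/h ÷ 3.6 = 17.5000 m/s.
Leader travels v²/(2a_L) = 306.250 / 10.600 = 28.892 m before stopping.
Follower covers v·t_r = 17.5000 × 1.2 = 21.000 m while reacting, then v²/(2a_F) = 306.250 / 9.600 = 31.901 m while braking, for a total of 21.000 + 31.901 = 52.901 m.
Since a_F ≤ a_L and the follower starts braking later, the follower is never slower than the leader, so the closest approach is when both have stopped.
Minimum gap = 52.901 − 28.892 = 24.009 m.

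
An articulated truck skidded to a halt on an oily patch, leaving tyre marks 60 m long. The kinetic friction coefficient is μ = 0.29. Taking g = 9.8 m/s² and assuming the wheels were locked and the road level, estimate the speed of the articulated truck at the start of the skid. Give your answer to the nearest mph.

Deceleration a = μg = 0.29 × 9.8 = 2.842 m/s².
v = √(2a·d) = √(2 × 2.842 × 60) = √341.040 = 18.4673 m/s.
= 18.4673 ÷ 0.44704 = 41.310 mph.

Initial speed ≈ 41 mph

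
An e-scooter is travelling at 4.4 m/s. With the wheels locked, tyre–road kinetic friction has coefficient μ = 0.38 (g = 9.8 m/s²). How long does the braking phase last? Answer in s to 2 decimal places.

Braking time ≈ 1.18 s

a = μg = 0.38 × 9.8 = 3.724 m/s².
Braking time = v/a = 4.4000 / 3.724 = 1.182 s.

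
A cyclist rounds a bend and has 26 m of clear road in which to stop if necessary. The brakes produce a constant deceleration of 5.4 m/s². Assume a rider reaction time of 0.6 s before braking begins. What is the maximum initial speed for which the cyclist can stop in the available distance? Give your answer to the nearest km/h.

Maximum speed ≈ 50 km/h

Stopping distance: v·t_r + v²/(2a) = 26 with t_r = 0.6 s and a = 5.400 m/s².
So v² + 6.480 v − 280.80 = 0.
Positive root: v = −a·t_r + √((a·t_r)² + 2a·d) = −3.240 + √(10.498 + 280.80) = 13.8275 m/s.
13.8275 m/s × 3.6 = 49.779 km/h.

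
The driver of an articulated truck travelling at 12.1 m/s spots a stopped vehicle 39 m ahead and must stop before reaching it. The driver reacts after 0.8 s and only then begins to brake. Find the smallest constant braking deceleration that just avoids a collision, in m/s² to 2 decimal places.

Distance covered during reaction = 12.1000 × 0.8 = 9.680 m.
Distance available for braking: 39 − 9.680 = 29.320 m.
v² = 2a·d ⇒ a = v²/(2d) = 12.1000² / (2 × 29.320) = 146.410 / 58.640 = 2.4968 m/s².

Required deceleration ≈ 2.50 m/s²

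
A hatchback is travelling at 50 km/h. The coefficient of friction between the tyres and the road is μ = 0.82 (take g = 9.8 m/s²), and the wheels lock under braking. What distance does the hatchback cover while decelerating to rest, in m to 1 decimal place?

Braking distance ≈ 12.0 m

50 km/h ÷ 3.6 = 13.8889 m/s.
a = μg = 0.82 × 9.8 = 8.036 m/s².
Braking distance = v²/(2a) = 13.8889² / (2 × 8.036) = 192.902 / 16.072 = 12.002 m.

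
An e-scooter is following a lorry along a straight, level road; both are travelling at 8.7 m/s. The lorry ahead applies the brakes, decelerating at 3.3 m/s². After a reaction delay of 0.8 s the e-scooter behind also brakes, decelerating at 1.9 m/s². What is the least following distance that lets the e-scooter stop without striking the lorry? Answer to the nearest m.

Minimum gap ≈ 15 m

Leader travels v²/(2a_L) = 75.690 / 6.600 = 11.468 m before stopping.
Follower covers v·t_r = 8.7000 × 0.8 = 6.960 m while reacting, then v²/(2a_F) = 75.690 / 3.800 = 19.918 m while braking, for a total of 6.960 + 19.918 = 26.878 m.
Since a_F ≤ a_L and the follower starts braking later, the follower is never slower than the leader, so the closest approach is when both have stopped.
Minimum gap = 26.878 − 11.468 = 15.410 m.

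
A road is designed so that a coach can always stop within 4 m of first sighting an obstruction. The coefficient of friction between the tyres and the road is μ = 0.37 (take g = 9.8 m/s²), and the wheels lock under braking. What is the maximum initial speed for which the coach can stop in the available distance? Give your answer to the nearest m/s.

Maximum speed ≈ 5 m/s

a = μg = 0.37 × 9.8 = 3.626 m/s².
v²/(2a) = d ⇒ v = √(2 × 3.626 × 4) = √29.01 = 5.3861 m/s.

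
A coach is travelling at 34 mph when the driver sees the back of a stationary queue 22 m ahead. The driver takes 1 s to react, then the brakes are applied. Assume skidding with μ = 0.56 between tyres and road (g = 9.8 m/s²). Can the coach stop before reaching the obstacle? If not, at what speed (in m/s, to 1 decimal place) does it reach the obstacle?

No — it strikes the obstacle at 12.5 m/s

34 mph × 0.44704 = 15.1994 m/s.
a = μg = 0.56 × 9.8 = 5.488 m/s².
Reaction distance = 15.1994 × 1 = 15.199 m.
Braking distance needed to stop: v²/(2a) = 231.022 / 10.976 = 21.048 m, so total needed = 15.199 + 21.048 = 36.247 m > 22 m — it cannot stop.
Distance remaining when braking begins: 22 − 15.199 = 6.801 m.
v² = v₀² − 2a·d = 231.022 − 2 × 5.488 × 6.801 = 156.374 m²/s².
v = √156.374 = 12.505 m/s.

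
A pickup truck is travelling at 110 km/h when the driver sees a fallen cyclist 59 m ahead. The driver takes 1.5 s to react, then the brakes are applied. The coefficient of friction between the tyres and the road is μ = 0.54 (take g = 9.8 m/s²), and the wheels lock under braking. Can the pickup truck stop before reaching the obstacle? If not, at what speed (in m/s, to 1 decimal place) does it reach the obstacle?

110 km/h ÷ 3.6 = 30.5556 m/s.
a = μg = 0.54 × 9.8 = 5.292 m/s².
Reaction distance = 30.5556 × 1.5 = 45.833 m.
Braking distance needed to stop: v²/(2a) = 933.645 / 10.584 = 88.213 m, so total needed = 45.833 + 88.213 = 134.046 m > 59 m — it cannot stop.
Distance remaining when braking begins: 59 − 45.833 = 13.167 m.
v² = v₀² − 2a·d = 933.645 − 2 × 5.292 × 13.167 = 794.285 m²/s².
v = √794.285 = 28.183 m/s.

No — it strikes the obstacle at 28.2 m/s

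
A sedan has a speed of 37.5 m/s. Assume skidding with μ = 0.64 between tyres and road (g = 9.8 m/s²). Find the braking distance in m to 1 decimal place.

a = μg = 0.64 × 9.8 = 6.272 m/s².
Braking distance = v²/(2a) = 37.5000² / (2 × 6.272) = 1406.250 / 12.544 = 112.105 m.

Braking distance ≈ 112.1 m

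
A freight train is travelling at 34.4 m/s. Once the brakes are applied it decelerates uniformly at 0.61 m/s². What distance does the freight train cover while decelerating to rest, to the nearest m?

Braking distance ≈ 970 m

Braking distance = v²/(2a) = 34.4000² / (2 × 0.610) = 1183.360 / 1.220 = 969.967 m.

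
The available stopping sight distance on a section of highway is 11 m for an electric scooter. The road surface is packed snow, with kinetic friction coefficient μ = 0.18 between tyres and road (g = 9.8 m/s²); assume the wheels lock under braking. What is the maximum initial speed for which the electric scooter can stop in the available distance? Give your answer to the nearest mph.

Maximum speed ≈ 14 mph

a = μg = 0.18 × 9.8 = 1.764 m/s².
v²/(2a) = d ⇒ v = √(2 × 1.764 × 11) = √38.81 = 6.2298 m/s.
6.2298 m/s ÷ 0.44704 = 13.936 mph.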